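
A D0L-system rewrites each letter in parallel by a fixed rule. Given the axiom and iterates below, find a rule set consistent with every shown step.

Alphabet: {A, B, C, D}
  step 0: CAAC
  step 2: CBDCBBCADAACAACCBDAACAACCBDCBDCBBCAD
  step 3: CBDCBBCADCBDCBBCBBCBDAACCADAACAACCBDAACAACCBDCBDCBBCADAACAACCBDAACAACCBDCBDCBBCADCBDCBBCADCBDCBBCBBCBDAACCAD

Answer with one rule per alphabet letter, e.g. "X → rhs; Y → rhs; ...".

  step 2 ⇒ step 3: CBDCBBCADAACAACCBDAACAACCBDCBDCBBCAD ⇒ CBD·CBB·CAD·CBD·CBB·CBB·CBD·AAC·CAD·AAC·AAC·CBD·AAC·AAC·CBD·CBD·CBB·CAD·AAC·AAC·CBD·AAC·AAC·CBD·CBD·CBB·CAD·CBD·CBB·CAD·CBD·CBB·CBB·CBD·AAC·CAD
    A ↦ AAC
    B ↦ CBB
    C ↦ CBD
    D ↦ CAD

A->AAC, B->CBB, C->CBD, D->CAD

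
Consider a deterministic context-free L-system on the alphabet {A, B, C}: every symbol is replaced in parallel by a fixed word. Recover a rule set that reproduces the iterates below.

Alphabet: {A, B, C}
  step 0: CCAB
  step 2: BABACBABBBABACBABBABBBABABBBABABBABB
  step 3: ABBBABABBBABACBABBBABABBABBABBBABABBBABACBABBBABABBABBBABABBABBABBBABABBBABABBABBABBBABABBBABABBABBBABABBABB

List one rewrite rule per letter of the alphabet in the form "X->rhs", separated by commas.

  step 2 ⇒ step 3: BABACBABBBABACBABBABBBABABBBABABBABB ⇒ ABB·BAB·ABB·BAB·ACB·ABB·BAB·ABB·ABB·ABB·BAB·ABB·BAB·ACB·ABB·BAB·ABB·ABB·BAB·ABB·ABB·ABB·BAB·ABB·BAB·ABB·ABB·ABB·BAB·ABB·BAB·ABB·ABB·BAB·ABB·ABB
    A ↦ BAB
    B ↦ ABB
    C ↦ ACB

A->BAB, B->ABB, C->ACB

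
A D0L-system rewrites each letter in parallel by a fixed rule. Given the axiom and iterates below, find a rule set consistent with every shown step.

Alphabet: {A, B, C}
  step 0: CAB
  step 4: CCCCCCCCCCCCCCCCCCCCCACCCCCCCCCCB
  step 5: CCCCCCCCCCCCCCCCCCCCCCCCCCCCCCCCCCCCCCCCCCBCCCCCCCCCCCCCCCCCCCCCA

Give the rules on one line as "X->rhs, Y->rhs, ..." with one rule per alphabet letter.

  step 4 ⇒ step 5: CCCCCCCCCCCCCCCCCCCCCACCCCCCCCCCB ⇒ CC·CC·CC·CC·CC·CC·CC·CC·CC·CC·CC·CC·CC·CC·CC·CC·CC·CC·CC·CC·CC·B·CC·CC·CC·CC·CC·CC·CC·CC·CC·CC·CA
    A ↦ B
    B ↦ CA
    C ↦ CC

A->B, B->CA, C->CC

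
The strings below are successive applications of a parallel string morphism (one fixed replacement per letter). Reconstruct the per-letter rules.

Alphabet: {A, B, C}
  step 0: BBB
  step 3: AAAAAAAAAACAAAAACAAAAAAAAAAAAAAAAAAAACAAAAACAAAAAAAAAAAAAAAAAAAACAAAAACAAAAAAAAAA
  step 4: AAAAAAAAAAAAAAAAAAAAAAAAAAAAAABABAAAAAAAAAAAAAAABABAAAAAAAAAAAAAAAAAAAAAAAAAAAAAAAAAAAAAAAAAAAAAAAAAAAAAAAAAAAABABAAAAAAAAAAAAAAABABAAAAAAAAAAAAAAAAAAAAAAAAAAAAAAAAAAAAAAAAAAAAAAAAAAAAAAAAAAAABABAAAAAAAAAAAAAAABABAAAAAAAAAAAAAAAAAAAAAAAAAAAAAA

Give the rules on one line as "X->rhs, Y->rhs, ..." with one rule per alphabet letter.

A->AAA, B->ACA, C->BAB

  step 3 ⇒ step 4: AAAAAAAAAACAAAAACAAAAAAAAAAAAAAAAAAAACAAAAACAAAAAAAAAAAAAAAAAAAACAAAAACAAAAAAAAAA ⇒ AAA·AAA·AAA·AAA·AAA·AAA·AAA·AAA·AAA·AAA·BAB·AAA·AAA·AAA·AAA·AAA·BAB·AAA·AAA·AAA·AAA·AAA·AAA·AAA·AAA·AAA·AAA·AAA·AAA·AAA·AAA·AAA·AAA·AAA·AAA·AAA·AAA·BAB·AAA·AAA·AAA·AAA·AAA·BAB·AAA·AAA·AAA·AAA·AAA·AAA·AAA·AAA·AAA·AAA·AAA·AAA·AAA·AAA·AAA·AAA·AAA·AAA·AAA·AAA·BAB·AAA·AAA·AAA·AAA·AAA·BAB·AAA·AAA·AAA·AAA·AAA·AAA·AAA·AAA·AAA·AAA
    A ↦ AAA
    C ↦ BAB
    B ↦ ACA  (constrained at step 0)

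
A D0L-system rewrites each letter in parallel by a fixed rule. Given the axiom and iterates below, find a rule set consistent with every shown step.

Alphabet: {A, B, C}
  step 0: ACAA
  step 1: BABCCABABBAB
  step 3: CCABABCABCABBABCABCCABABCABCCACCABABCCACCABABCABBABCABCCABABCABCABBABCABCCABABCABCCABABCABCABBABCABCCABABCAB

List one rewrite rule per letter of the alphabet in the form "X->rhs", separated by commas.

  step 0 ⇒ step 1: ACAA ⇒ BAB·CCA·BAB·BAB
    A ↦ BAB
    C ↦ CCA
    B ↦ CAB  (constrained at step 1)

A->BAB, B->CAB, C->CCA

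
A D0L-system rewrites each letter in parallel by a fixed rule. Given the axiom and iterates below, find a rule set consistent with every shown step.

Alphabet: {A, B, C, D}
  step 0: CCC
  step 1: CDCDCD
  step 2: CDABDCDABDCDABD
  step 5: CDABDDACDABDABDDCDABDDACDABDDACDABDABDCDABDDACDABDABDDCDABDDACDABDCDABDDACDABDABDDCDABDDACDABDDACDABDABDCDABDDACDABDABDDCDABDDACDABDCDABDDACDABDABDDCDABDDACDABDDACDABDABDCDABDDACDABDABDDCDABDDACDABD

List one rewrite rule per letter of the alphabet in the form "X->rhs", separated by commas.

A->D, B->ACD, C->CD, D->ABD

  step 1 ⇒ step 2: CDCDCD ⇒ CD·ABD·CD·ABD·CD·ABD
    C ↦ CD
    D ↦ ABD
    A ↦ D  (constrained at step 2)
    B ↦ ACD  (constrained at step 2)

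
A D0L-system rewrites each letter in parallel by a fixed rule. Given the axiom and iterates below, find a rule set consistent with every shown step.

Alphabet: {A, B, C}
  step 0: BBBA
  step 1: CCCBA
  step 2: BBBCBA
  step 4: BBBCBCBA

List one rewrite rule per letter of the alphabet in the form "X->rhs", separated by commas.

  step 1 ⇒ step 2: CCCBA ⇒ B·B·B·C·BA
    A ↦ BA
    B ↦ C
    C ↦ B

A->BA, B->C, C->B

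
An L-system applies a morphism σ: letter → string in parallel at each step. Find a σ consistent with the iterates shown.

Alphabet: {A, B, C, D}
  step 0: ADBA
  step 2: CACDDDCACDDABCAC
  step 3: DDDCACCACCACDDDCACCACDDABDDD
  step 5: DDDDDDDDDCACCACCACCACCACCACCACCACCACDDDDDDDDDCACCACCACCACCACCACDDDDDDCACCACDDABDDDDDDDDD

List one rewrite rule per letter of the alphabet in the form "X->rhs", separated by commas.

  step 2 ⇒ step 3: CACDDDCACDDABCAC ⇒ D·D·D·CAC·CAC·CAC·D·D·D·CAC·CAC·D·DAB·D·D·D
    A ↦ D
    B ↦ DAB
    C ↦ D
    D ↦ CAC

A->D, B->DAB, C->D, D->CAC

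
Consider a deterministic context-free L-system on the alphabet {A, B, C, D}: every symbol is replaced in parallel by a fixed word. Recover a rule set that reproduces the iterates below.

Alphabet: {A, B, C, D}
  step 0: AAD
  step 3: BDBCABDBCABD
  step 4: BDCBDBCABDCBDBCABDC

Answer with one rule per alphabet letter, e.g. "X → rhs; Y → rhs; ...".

A->CA, B->BD, C->B, D->C

  step 3 ⇒ step 4: BDBCABDBCABD ⇒ BD·C·BD·B·CA·BD·C·BD·B·CA·BD·C
    A ↦ CA
    B ↦ BD
    C ↦ B
    D ↦ C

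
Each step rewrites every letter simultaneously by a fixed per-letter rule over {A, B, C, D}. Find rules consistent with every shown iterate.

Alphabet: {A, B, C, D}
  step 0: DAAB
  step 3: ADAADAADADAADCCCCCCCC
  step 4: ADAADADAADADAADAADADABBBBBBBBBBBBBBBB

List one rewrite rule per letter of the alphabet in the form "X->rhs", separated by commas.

A->AD, B->CC, C->BB, D->A

  step 3 ⇒ step 4: ADAADAADADAADCCCCCCCC ⇒ AD·A·AD·AD·A·AD·AD·A·AD·A·AD·AD·A·BB·BB·BB·BB·BB·BB·BB·BB
    A ↦ AD
    C ↦ BB
    D ↦ A
    B ↦ CC  (constrained at step 0)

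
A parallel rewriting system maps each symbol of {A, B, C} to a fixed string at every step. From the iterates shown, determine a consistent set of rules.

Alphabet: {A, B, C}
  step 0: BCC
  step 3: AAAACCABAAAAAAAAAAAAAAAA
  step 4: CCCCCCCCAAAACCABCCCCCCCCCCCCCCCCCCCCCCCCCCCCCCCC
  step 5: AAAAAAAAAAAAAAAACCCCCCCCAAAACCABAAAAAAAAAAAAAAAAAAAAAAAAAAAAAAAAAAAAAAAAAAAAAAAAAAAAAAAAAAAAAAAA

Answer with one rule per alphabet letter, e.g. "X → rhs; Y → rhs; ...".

A->CC, B->AB, C->AA

  step 4 ⇒ step 5: CCCCCCCCAAAACCABCCCCCCCCCCCCCCCCCCCCCCCCCCCCCCCC ⇒ AA·AA·AA·AA·AA·AA·AA·AA·CC·CC·CC·CC·AA·AA·CC·AB·AA·AA·AA·AA·AA·AA·AA·AA·AA·AA·AA·AA·AA·AA·AA·AA·AA·AA·AA·AA·AA·AA·AA·AA·AA·AA·AA·AA·AA·AA·AA·AA
    A ↦ CC
    B ↦ AB
    C ↦ AA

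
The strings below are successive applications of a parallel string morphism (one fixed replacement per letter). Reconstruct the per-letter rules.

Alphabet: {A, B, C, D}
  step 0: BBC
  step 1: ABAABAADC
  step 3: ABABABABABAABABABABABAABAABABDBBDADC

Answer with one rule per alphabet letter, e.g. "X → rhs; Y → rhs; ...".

  step 0 ⇒ step 1: BBC ⇒ ABA·ABA·ADC
    B ↦ ABA
    C ↦ ADC
    A ↦ B  (constrained at step 1)
    D ↦ BD  (constrained at step 1)

A->B, B->ABA, C->ADC, D->BD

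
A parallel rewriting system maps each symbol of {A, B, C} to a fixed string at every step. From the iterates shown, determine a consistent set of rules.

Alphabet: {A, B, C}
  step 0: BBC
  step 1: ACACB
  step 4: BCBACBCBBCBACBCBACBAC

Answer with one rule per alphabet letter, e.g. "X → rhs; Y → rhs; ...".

  step 0 ⇒ step 1: BBC ⇒ AC·AC·B
    B ↦ AC
    C ↦ B
    A ↦ BC  (constrained at step 1)

A->BC, B->AC, C->B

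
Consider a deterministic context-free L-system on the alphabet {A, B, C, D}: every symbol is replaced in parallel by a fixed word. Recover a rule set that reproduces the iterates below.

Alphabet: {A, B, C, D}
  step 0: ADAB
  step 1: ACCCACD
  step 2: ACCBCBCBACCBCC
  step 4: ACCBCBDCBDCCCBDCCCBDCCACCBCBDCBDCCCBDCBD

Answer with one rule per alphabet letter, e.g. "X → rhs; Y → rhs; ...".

  step 1 ⇒ step 2: ACCCACD ⇒ AC·CB·CB·CB·AC·CB·CC
    A ↦ AC
    C ↦ CB
    D ↦ CC
  step 0 ⇒ step 1: ADAB ⇒ AC·CC·AC·D
    B ↦ D

A->AC, B->D, C->CB, D->CC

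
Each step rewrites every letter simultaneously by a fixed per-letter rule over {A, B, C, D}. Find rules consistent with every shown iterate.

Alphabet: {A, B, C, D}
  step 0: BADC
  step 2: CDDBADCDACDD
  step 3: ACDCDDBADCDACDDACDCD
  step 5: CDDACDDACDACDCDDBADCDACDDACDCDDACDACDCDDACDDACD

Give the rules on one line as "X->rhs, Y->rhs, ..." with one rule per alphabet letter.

  step 2 ⇒ step 3: CDDBADCDACDD ⇒ A·CD·CD·DBA·D·CD·A·CD·D·A·CD·CD
    A ↦ D
    B ↦ DBA
    C ↦ A
    D ↦ CD

A->D, B->DBA, C->A, D->CD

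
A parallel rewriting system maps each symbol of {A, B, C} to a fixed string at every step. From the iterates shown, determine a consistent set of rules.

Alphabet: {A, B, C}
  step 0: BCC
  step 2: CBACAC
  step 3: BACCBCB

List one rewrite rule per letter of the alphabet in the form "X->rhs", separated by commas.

  step 2 ⇒ step 3: CBACAC ⇒ B·AC·C·B·C·B
    A ↦ C
    B ↦ AC
    C ↦ B

A->C, B->AC, C->B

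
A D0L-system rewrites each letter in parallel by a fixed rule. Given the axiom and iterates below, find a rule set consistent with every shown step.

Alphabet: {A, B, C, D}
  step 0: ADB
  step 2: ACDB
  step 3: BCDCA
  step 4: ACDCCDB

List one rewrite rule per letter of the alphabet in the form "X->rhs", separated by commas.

A->B, B->A, C->CD, D->C

  step 3 ⇒ step 4: BCDCA ⇒ A·CD·C·CD·B
    A ↦ B
    B ↦ A
    C ↦ CD
    D ↦ C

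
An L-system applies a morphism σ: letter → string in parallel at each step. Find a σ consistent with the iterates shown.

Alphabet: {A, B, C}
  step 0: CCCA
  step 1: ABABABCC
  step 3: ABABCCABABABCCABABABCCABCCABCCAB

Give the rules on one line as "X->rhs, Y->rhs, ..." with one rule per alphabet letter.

A->CC, B->AB, C->AB

  step 0 ⇒ step 1: CCCA ⇒ AB·AB·AB·CC
    A ↦ CC
    C ↦ AB
    B ↦ AB  (constrained at step 1)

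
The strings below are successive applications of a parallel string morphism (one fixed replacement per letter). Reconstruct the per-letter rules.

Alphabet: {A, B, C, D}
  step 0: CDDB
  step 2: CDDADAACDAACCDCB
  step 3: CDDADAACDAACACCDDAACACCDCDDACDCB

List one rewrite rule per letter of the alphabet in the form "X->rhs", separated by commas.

A->AC, B->CB, C->CD, D->DA

  step 2 ⇒ step 3: CDDADAACDAACCDCB ⇒ CD·DA·DA·AC·DA·AC·AC·CD·DA·AC·AC·CD·CD·DA·CD·CB
    A ↦ AC
    B ↦ CB
    C ↦ CD
    D ↦ DA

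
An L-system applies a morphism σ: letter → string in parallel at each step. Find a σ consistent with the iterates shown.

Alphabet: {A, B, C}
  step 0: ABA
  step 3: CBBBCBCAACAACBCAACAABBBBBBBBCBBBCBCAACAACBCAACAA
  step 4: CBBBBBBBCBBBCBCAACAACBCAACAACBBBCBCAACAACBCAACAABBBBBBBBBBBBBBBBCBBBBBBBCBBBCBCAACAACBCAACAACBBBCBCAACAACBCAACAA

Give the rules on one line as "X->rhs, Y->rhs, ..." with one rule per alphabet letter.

  step 3 ⇒ step 4: CBBBCBCAACAACBCAACAABBBBBBBBCBBBCBCAACAACBCAACAA ⇒ CB·BB·BB·BB·CB·BB·CB·CAA·CAA·CB·CAA·CAA·CB·BB·CB·CAA·CAA·CB·CAA·CAA·BB·BB·BB·BB·BB·BB·BB·BB·CB·BB·BB·BB·CB·BB·CB·CAA·CAA·CB·CAA·CAA·CB·BB·CB·CAA·CAA·CB·CAA·CAA
    A ↦ CAA
    B ↦ BB
    C ↦ CB

A->CAA, B->BB, C->CB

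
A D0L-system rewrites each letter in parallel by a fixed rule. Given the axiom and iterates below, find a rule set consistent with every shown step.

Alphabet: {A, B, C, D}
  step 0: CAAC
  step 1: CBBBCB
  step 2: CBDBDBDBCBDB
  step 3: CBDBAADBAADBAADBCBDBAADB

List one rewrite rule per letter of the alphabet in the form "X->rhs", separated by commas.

  step 2 ⇒ step 3: CBDBDBDBCBDB ⇒ CB·DB·AA·DB·AA·DB·AA·DB·CB·DB·AA·DB
    B ↦ DB
    C ↦ CB
    D ↦ AA
  step 0 ⇒ step 1: CAAC ⇒ CB·B·B·CB
    A ↦ B

A->B, B->DB, C->CB, D->AA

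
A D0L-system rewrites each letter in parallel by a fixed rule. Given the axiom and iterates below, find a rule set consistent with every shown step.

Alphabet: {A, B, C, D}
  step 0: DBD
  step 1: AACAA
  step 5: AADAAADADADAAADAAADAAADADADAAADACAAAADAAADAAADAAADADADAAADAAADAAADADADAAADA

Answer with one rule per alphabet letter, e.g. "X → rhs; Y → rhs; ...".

A->DA, B->C, C->BD, D->AA

  step 0 ⇒ step 1: DBD ⇒ AA·C·AA
    B ↦ C
    D ↦ AA
    A ↦ DA  (constrained at step 1)
    C ↦ BD  (constrained at step 1)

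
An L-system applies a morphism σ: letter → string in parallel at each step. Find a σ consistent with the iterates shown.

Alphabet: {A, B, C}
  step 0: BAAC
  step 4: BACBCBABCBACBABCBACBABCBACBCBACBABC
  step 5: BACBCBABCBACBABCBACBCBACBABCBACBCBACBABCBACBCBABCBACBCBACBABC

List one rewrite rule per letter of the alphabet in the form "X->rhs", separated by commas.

A->C, B->BA, C->BC

  step 4 ⇒ step 5: BACBCBABCBACBABCBACBABCBACBCBACBABC ⇒ BA·C·BC·BA·BC·BA·C·BA·BC·BA·C·BC·BA·C·BA·BC·BA·C·BC·BA·C·BA·BC·BA·C·BC·BA·BC·BA·C·BC·BA·C·BA·BC
    A ↦ C
    B ↦ BA
    C ↦ BC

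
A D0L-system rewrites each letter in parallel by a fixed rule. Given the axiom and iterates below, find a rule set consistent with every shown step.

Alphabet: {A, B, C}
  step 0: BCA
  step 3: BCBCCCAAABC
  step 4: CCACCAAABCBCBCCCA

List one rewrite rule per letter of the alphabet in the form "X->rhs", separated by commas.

A->BC, B->CC, C->A

  step 3 ⇒ step 4: BCBCCCAAABC ⇒ CC·A·CC·A·A·A·BC·BC·BC·CC·A
    A ↦ BC
    B ↦ CC
    C ↦ A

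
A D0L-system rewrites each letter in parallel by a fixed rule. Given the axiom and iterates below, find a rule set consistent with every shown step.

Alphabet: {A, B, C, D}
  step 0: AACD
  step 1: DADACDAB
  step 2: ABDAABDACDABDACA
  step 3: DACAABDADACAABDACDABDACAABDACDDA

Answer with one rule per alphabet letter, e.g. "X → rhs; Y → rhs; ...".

  step 2 ⇒ step 3: ABDAABDACDABDACA ⇒ DA·CA·AB·DA·DA·CA·AB·DA·CD·AB·DA·CA·AB·DA·CD·DA
    A ↦ DA
    B ↦ CA
    C ↦ CD
    D ↦ AB

A->DA, B->CA, C->CD, D->AB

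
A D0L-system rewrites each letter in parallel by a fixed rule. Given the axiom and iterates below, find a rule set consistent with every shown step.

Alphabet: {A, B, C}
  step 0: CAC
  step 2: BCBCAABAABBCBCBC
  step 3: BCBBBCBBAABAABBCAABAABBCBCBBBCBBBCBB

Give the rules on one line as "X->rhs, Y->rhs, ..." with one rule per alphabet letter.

  step 2 ⇒ step 3: BCBCAABAABBCBCBC ⇒ BC·BB·BC·BB·AAB·AAB·BC·AAB·AAB·BC·BC·BB·BC·BB·BC·BB
    A ↦ AAB
    B ↦ BC
    C ↦ BB

A->AAB, B->BC, C->BB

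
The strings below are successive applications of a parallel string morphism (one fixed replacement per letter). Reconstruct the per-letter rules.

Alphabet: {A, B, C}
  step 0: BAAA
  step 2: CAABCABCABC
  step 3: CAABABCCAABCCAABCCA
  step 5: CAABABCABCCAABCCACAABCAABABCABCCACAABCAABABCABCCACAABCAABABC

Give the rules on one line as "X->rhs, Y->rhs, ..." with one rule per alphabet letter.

A->AB, B->C, C->CA

  step 2 ⇒ step 3: CAABCABCABC ⇒ CA·AB·AB·C·CA·AB·C·CA·AB·C·CA
    A ↦ AB
    B ↦ C
    C ↦ CA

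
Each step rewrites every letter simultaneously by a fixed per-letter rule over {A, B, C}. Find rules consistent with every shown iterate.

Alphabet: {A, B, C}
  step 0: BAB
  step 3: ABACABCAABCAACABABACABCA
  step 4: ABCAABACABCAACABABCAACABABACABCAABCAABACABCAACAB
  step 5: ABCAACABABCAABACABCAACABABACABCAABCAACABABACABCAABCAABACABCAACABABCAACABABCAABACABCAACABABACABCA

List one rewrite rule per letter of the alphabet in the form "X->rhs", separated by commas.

A->AB, B->CA, C->AC

  step 4 ⇒ step 5: ABCAABACABCAACABABCAACABABACABCAABCAABACABCAACAB ⇒ AB·CA·AC·AB·AB·CA·AB·AC·AB·CA·AC·AB·AB·AC·AB·CA·AB·CA·AC·AB·AB·AC·AB·CA·AB·CA·AB·AC·AB·CA·AC·AB·AB·CA·AC·AB·AB·CA·AB·AC·AB·CA·AC·AB·AB·AC·AB·CA
    A ↦ AB
    B ↦ CA
    C ↦ AC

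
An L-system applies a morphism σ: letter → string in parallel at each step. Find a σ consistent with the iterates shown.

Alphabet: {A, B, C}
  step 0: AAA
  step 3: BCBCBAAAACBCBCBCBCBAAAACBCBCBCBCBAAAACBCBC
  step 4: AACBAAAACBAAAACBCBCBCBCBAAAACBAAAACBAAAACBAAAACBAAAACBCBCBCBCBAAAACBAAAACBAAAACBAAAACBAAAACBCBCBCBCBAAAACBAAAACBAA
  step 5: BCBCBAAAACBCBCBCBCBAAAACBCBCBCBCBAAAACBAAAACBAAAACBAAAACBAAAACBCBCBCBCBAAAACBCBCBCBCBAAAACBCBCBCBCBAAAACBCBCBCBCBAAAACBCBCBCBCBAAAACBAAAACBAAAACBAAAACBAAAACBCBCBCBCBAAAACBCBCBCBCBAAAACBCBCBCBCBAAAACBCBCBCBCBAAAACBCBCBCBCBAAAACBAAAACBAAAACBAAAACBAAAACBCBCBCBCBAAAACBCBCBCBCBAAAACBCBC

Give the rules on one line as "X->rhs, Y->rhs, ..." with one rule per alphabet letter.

  step 4 ⇒ step 5: AACBAAAACBAAAACBCBCBCBCBAAAACBAAAACBAAAACBAAAACBAAAACBCBCBCBCBAAAACBAAAACBAAAACBAAAACBAAAACBCBCBCBCBAAAACBAAAACBAA ⇒ BC·BC·BAA·AAC·BC·BC·BC·BC·BAA·AAC·BC·BC·BC·BC·BAA·AAC·BAA·AAC·BAA·AAC·BAA·AAC·BAA·AAC·BC·BC·BC·BC·BAA·AAC·BC·BC·BC·BC·BAA·AAC·BC·BC·BC·BC·BAA·AAC·BC·BC·BC·BC·BAA·AAC·BC·BC·BC·BC·BAA·AAC·BAA·AAC·BAA·AAC·BAA·AAC·BAA·AAC·BC·BC·BC·BC·BAA·AAC·BC·BC·BC·BC·BAA·AAC·BC·BC·BC·BC·BAA·AAC·BC·BC·BC·BC·BAA·AAC·BC·BC·BC·BC·BAA·AAC·BAA·AAC·BAA·AAC·BAA·AAC·BAA·AAC·BC·BC·BC·BC·BAA·AAC·BC·BC·BC·BC·BAA·AAC·BC·BC
    A ↦ BC
    B ↦ AAC
    C ↦ BAA

A->BC, B->AAC, C->BAA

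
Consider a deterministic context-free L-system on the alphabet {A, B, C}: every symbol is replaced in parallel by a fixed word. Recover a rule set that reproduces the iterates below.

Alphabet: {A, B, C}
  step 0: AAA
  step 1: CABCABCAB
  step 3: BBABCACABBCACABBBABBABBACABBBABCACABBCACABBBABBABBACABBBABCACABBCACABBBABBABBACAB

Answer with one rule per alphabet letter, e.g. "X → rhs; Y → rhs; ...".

A->CAB, B->BBA, C->BCA

  step 0 ⇒ step 1: AAA ⇒ CAB·CAB·CAB
    A ↦ CAB
    B ↦ BBA  (constrained at step 1)
    C ↦ BCA  (constrained at step 1)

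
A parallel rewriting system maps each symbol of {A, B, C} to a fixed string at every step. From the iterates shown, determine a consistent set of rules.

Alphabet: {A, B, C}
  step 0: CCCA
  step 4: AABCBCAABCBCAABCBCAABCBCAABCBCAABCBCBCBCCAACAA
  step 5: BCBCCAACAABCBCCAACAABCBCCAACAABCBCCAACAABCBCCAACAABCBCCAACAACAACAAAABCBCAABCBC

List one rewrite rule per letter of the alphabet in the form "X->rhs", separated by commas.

  step 4 ⇒ step 5: AABCBCAABCBCAABCBCAABCBCAABCBCAABCBCBCBCCAACAA ⇒ BC·BC·C·AA·C·AA·BC·BC·C·AA·C·AA·BC·BC·C·AA·C·AA·BC·BC·C·AA·C·AA·BC·BC·C·AA·C·AA·BC·BC·C·AA·C·AA·C·AA·C·AA·AA·BC·BC·AA·BC·BC
    A ↦ BC
    B ↦ C
    C ↦ AA

A->BC, B->C, C->AA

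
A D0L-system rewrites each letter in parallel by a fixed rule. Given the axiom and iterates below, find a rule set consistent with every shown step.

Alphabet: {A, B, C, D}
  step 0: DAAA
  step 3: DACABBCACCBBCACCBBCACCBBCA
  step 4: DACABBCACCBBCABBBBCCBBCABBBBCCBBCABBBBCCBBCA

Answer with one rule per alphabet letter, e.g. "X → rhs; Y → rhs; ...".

  step 3 ⇒ step 4: DACABBCACCBBCACCBBCACCBBCA ⇒ DA·CA·BB·CA·C·C·BB·CA·BB·BB·C·C·BB·CA·BB·BB·C·C·BB·CA·BB·BB·C·C·BB·CA
    A ↦ CA
    B ↦ C
    C ↦ BB
    D ↦ DA

A->CA, B->C, C->BB, D->DA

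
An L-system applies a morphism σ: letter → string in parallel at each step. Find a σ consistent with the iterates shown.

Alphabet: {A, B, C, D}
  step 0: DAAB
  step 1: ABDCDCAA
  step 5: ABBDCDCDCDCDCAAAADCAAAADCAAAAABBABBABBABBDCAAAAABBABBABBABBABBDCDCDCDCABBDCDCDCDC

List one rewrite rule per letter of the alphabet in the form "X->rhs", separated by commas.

  step 0 ⇒ step 1: DAAB ⇒ AB·DC·DC·AA
    A ↦ DC
    B ↦ AA
    D ↦ AB
    C ↦ B  (constrained at step 1)

A->DC, B->AA, C->B, D->AB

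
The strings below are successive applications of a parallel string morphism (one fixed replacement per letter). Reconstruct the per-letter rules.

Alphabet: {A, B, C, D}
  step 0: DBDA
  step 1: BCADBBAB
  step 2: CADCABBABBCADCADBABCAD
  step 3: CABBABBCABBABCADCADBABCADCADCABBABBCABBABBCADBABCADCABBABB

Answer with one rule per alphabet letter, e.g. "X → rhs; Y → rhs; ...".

A->BAB, B->CAD, C->CAB, D->B

  step 2 ⇒ step 3: CADCABBABBCADCADBABCAD ⇒ CAB·BAB·B·CAB·BAB·CAD·CAD·BAB·CAD·CAD·CAB·BAB·B·CAB·BAB·B·CAD·BAB·CAD·CAB·BAB·B
    A ↦ BAB
    B ↦ CAD
    C ↦ CAB
    D ↦ B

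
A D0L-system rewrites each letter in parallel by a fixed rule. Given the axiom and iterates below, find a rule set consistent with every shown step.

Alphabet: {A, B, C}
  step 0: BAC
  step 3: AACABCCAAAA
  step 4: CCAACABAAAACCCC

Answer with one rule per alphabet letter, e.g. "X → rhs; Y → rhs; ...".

  step 3 ⇒ step 4: AACABCCAAAA ⇒ C·C·AA·C·AB·AA·AA·C·C·C·C
    A ↦ C
    B ↦ AB
    C ↦ AA

A->C, B->AB, C->AA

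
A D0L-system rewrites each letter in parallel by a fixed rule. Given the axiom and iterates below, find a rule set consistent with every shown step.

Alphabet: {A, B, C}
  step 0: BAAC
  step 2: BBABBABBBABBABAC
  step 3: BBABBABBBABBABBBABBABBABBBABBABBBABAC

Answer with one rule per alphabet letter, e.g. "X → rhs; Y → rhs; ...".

A->B, B->BBA, C->AC

  step 2 ⇒ step 3: BBABBABBBABBABAC ⇒ BBA·BBA·B·BBA·BBA·B·BBA·BBA·BBA·B·BBA·BBA·B·BBA·B·AC
    A ↦ B
    B ↦ BBA
    C ↦ AC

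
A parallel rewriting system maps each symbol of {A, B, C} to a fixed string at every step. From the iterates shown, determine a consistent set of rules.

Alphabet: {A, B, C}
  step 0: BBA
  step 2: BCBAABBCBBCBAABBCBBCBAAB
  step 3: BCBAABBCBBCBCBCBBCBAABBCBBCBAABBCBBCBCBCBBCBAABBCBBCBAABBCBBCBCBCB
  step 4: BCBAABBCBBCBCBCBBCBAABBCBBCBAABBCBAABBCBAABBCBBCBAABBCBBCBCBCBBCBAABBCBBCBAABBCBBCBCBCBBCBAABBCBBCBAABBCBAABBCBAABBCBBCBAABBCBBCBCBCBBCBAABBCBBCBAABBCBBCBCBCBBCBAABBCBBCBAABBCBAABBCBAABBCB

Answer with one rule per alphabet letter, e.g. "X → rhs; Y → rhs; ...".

A->BC, B->BCB, C->AAB

  step 3 ⇒ step 4: BCBAABBCBBCBCBCBBCBAABBCBBCBAABBCBBCBCBCBBCBAABBCBBCBAABBCBBCBCBCB ⇒ BCB·AAB·BCB·BC·BC·BCB·BCB·AAB·BCB·BCB·AAB·BCB·AAB·BCB·AAB·BCB·BCB·AAB·BCB·BC·BC·BCB·BCB·AAB·BCB·BCB·AAB·BCB·BC·BC·BCB·BCB·AAB·BCB·BCB·AAB·BCB·AAB·BCB·AAB·BCB·BCB·AAB·BCB·BC·BC·BCB·BCB·AAB·BCB·BCB·AAB·BCB·BC·BC·BCB·BCB·AAB·BCB·BCB·AAB·BCB·AAB·BCB·AAB·BCB
    A ↦ BC
    B ↦ BCB
    C ↦ AAB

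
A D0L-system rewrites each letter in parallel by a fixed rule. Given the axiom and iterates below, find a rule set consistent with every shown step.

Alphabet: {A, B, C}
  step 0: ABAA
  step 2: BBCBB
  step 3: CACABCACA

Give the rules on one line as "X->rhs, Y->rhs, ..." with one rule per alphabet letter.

  step 2 ⇒ step 3: BBCBB ⇒ CA·CA·B·CA·CA
    B ↦ CA
    C ↦ B
    A ↦ C  (constrained at step 0)

A->C, B->CA, C->B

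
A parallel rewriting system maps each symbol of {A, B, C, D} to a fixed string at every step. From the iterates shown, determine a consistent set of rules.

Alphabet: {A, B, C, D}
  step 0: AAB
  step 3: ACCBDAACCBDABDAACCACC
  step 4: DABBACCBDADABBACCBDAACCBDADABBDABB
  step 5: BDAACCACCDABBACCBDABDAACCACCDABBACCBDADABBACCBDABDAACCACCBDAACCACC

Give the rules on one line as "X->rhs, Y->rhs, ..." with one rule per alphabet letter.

  step 4 ⇒ step 5: DABBACCBDADABBACCBDAACCBDADABBDABB ⇒ B·DA·ACC·ACC·DA·B·B·ACC·B·DA·B·DA·ACC·ACC·DA·B·B·ACC·B·DA·DA·B·B·ACC·B·DA·B·DA·ACC·ACC·B·DA·ACC·ACC
    A ↦ DA
    B ↦ ACC
    C ↦ B
    D ↦ B

A->DA, B->ACC, C->B, D->B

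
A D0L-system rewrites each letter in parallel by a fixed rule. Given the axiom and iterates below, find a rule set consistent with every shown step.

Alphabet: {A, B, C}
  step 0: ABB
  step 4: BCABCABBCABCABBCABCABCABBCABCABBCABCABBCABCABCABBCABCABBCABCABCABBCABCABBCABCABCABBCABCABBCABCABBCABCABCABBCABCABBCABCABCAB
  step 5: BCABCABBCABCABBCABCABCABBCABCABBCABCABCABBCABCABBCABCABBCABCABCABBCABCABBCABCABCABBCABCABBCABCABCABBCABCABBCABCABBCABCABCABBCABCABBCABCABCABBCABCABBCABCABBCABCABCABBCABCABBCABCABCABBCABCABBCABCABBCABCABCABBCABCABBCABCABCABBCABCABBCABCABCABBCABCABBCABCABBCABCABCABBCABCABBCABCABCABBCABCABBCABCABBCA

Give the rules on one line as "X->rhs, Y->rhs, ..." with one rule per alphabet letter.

A->CAB, B->BCA, C->B

  step 4 ⇒ step 5: BCABCABBCABCABBCABCABCABBCABCABBCABCABBCABCABCABBCABCABBCABCABCABBCABCABBCABCABCABBCABCABBCABCABBCABCABCABBCABCABBCABCABCAB ⇒ BCA·B·CAB·BCA·B·CAB·BCA·BCA·B·CAB·BCA·B·CAB·BCA·BCA·B·CAB·BCA·B·CAB·BCA·B·CAB·BCA·BCA·B·CAB·BCA·B·CAB·BCA·BCA·B·CAB·BCA·B·CAB·BCA·BCA·B·CAB·BCA·B·CAB·BCA·B·CAB·BCA·BCA·B·CAB·BCA·B·CAB·BCA·BCA·B·CAB·BCA·B·CAB·BCA·B·CAB·BCA·BCA·B·CAB·BCA·B·CAB·BCA·BCA·B·CAB·BCA·B·CAB·BCA·B·CAB·BCA·BCA·B·CAB·BCA·B·CAB·BCA·BCA·B·CAB·BCA·B·CAB·BCA·BCA·B·CAB·BCA·B·CAB·BCA·B·CAB·BCA·BCA·B·CAB·BCA·B·CAB·BCA·BCA·B·CAB·BCA·B·CAB·BCA·B·CAB·BCA
    A ↦ CAB
    B ↦ BCA
    C ↦ B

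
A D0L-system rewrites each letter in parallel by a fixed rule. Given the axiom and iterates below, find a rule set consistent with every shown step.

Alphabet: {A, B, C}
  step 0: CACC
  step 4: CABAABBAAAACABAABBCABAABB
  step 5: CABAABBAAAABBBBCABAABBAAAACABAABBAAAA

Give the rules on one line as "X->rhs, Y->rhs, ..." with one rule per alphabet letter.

A->B, B->AA, C->CA

  step 4 ⇒ step 5: CABAABBAAAACABAABBCABAABB ⇒ CA·B·AA·B·B·AA·AA·B·B·B·B·CA·B·AA·B·B·AA·AA·CA·B·AA·B·B·AA·AA
    A ↦ B
    B ↦ AA
    C ↦ CA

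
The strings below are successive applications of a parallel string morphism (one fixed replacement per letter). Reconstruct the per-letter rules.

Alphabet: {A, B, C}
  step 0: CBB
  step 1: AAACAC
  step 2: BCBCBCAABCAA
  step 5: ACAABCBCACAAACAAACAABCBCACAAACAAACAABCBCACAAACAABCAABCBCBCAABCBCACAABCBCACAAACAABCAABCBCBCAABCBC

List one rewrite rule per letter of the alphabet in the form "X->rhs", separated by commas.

A->BC, B->AC, C->AA

  step 1 ⇒ step 2: AAACAC ⇒ BC·BC·BC·AA·BC·AA
    A ↦ BC
    C ↦ AA
  step 0 ⇒ step 1: CBB ⇒ AA·AC·AC
    B ↦ AC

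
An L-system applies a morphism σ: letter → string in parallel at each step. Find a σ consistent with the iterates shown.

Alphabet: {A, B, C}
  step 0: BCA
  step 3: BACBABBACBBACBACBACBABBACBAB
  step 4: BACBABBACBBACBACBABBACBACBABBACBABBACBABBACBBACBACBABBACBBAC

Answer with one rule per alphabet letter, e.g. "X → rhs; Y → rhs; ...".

A->B, B->BAC, C->AB

  step 3 ⇒ step 4: BACBABBACBBACBACBACBABBACBAB ⇒ BAC·B·AB·BAC·B·BAC·BAC·B·AB·BAC·BAC·B·AB·BAC·B·AB·BAC·B·AB·BAC·B·BAC·BAC·B·AB·BAC·B·BAC
    A ↦ B
    B ↦ BAC
    C ↦ AB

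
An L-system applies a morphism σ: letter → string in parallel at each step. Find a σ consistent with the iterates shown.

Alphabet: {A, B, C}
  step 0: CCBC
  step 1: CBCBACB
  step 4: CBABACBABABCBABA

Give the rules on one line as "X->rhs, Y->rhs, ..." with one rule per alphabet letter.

  step 0 ⇒ step 1: CCBC ⇒ CB·CB·A·CB
    B ↦ A
    C ↦ CB
    A ↦ B  (constrained at step 1)

A->B, B->A, C->CB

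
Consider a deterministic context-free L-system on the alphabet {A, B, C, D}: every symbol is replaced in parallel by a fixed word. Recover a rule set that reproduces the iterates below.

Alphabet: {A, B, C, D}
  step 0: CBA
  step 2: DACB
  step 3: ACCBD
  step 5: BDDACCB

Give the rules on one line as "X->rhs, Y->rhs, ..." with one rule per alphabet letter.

  step 2 ⇒ step 3: DACB ⇒ AC·C·B·D
    A ↦ C
    B ↦ D
    C ↦ B
    D ↦ AC

A->C, B->D, C->B, D->AC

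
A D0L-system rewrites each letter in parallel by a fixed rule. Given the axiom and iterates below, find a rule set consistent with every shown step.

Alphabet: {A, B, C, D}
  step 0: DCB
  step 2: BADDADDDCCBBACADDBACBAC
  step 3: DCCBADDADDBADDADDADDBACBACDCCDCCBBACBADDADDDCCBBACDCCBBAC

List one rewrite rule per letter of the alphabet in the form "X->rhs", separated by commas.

A->B, B->DCC, C->BAC, D->ADD

  step 2 ⇒ step 3: BADDADDDCCBBACADDBACBAC ⇒ DCC·B·ADD·ADD·B·ADD·ADD·ADD·BAC·BAC·DCC·DCC·B·BAC·B·ADD·ADD·DCC·B·BAC·DCC·B·BAC
    A ↦ B
    B ↦ DCC
    C ↦ BAC
    D ↦ ADD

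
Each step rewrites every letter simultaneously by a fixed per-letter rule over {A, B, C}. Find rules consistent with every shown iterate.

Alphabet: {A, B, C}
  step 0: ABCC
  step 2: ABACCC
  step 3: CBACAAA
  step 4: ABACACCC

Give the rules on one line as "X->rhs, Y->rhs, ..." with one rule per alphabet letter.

  step 3 ⇒ step 4: CBACAAA ⇒ A·BA·C·A·C·C·C
    A ↦ C
    B ↦ BA
    C ↦ A

A->C, B->BA, C->A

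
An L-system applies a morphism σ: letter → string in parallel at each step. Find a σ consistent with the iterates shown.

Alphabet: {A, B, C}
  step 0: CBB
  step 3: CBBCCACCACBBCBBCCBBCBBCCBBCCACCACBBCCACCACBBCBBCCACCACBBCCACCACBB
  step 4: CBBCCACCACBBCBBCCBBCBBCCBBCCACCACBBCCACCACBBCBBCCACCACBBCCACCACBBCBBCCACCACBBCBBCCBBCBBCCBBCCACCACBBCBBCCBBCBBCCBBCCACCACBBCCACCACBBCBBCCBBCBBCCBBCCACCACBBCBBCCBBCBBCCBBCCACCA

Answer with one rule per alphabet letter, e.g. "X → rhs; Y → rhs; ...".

A->C, B->CCA, C->CBB

  step 3 ⇒ step 4: CBBCCACCACBBCBBCCBBCBBCCBBCCACCACBBCCACCACBBCBBCCACCACBBCCACCACBB ⇒ CBB·CCA·CCA·CBB·CBB·C·CBB·CBB·C·CBB·CCA·CCA·CBB·CCA·CCA·CBB·CBB·CCA·CCA·CBB·CCA·CCA·CBB·CBB·CCA·CCA·CBB·CBB·C·CBB·CBB·C·CBB·CCA·CCA·CBB·CBB·C·CBB·CBB·C·CBB·CCA·CCA·CBB·CCA·CCA·CBB·CBB·C·CBB·CBB·C·CBB·CCA·CCA·CBB·CBB·C·CBB·CBB·C·CBB·CCA·CCA
    A ↦ C
    B ↦ CCA
    C ↦ CBB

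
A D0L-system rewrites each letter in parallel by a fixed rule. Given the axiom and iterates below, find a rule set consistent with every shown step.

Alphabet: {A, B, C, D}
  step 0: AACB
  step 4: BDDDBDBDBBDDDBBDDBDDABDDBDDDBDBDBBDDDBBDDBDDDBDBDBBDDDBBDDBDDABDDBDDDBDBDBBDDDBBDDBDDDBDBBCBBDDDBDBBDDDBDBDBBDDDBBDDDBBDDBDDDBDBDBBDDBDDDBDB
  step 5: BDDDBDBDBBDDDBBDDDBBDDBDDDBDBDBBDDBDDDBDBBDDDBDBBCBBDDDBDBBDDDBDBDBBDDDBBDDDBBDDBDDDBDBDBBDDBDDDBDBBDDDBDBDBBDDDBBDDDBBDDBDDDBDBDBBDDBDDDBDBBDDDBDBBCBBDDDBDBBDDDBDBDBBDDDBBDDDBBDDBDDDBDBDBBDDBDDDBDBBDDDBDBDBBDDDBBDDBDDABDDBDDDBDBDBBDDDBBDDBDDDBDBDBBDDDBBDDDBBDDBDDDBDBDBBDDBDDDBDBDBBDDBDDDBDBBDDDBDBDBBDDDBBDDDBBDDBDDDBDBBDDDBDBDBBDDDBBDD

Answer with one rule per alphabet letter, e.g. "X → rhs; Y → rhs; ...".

  step 4 ⇒ step 5: BDDDBDBDBBDDDBBDDBDDABDDBDDDBDBDBBDDDBBDDBDDDBDBDBBDDDBBDDBDDABDDBDDDBDBDBBDDDBBDDBDDDBDBBCBBDDDBDBBDDDBDBDBBDDDBBDDDBBDDBDDDBDBDBBDDBDDDBDB ⇒ BDD·DB·DB·DB·BDD·DB·BDD·DB·BDD·BDD·DB·DB·DB·BDD·BDD·DB·DB·BDD·DB·DB·BCB·BDD·DB·DB·BDD·DB·DB·DB·BDD·DB·BDD·DB·BDD·BDD·DB·DB·DB·BDD·BDD·DB·DB·BDD·DB·DB·DB·BDD·DB·BDD·DB·BDD·BDD·DB·DB·DB·BDD·BDD·DB·DB·BDD·DB·DB·BCB·BDD·DB·DB·BDD·DB·DB·DB·BDD·DB·BDD·DB·BDD·BDD·DB·DB·DB·BDD·BDD·DB·DB·BDD·DB·DB·DB·BDD·DB·BDD·BDD·A·BDD·BDD·DB·DB·DB·BDD·DB·BDD·BDD·DB·DB·DB·BDD·DB·BDD·DB·BDD·BDD·DB·DB·DB·BDD·BDD·DB·DB·DB·BDD·BDD·DB·DB·BDD·DB·DB·DB·BDD·DB·BDD·DB·BDD·BDD·DB·DB·BDD·DB·DB·DB·BDD·DB·BDD
    A ↦ BCB
    B ↦ BDD
    C ↦ A
    D ↦ DB

A->BCB, B->BDD, C->A, D->DB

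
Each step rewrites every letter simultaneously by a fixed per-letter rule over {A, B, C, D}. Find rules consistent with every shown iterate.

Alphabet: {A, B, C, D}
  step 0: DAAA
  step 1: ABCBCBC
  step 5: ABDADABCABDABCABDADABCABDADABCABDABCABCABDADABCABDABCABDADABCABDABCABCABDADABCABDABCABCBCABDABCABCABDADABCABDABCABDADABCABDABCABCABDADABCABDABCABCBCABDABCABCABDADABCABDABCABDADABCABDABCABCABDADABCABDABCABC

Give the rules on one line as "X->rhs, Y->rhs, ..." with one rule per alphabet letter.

  step 0 ⇒ step 1: DAAA ⇒ A·BC·BC·BC
    A ↦ BC
    D ↦ A
    B ↦ ABD  (constrained at step 1)
    C ↦ ADA  (constrained at step 1)

A->BC, B->ABD, C->ADA, D->A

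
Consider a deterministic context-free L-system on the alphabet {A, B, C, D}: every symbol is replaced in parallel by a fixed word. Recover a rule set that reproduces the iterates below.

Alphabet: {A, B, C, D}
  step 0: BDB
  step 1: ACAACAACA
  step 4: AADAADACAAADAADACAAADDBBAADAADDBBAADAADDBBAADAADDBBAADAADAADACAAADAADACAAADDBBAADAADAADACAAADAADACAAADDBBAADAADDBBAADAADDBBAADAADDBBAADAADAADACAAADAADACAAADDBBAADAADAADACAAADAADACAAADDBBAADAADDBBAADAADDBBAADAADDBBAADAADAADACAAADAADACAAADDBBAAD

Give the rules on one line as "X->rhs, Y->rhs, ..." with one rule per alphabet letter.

  step 0 ⇒ step 1: BDB ⇒ ACA·ACA·ACA
    B ↦ ACA
    D ↦ ACA
    A ↦ AAD  (constrained at step 1)
    C ↦ DBB  (constrained at step 1)

A->AAD, B->ACA, C->DBB, D->ACA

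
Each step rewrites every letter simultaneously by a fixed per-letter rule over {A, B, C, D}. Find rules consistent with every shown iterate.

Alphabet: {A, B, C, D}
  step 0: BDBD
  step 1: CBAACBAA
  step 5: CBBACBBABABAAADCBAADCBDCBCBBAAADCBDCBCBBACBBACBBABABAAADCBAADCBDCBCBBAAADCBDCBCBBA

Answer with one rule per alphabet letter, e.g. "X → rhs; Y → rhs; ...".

  step 0 ⇒ step 1: BDBD ⇒ CB·AA·CB·AA
    B ↦ CB
    D ↦ AA
    A ↦ BA  (constrained at step 1)
    C ↦ D  (constrained at step 1)

A->BA, B->CB, C->D, D->AA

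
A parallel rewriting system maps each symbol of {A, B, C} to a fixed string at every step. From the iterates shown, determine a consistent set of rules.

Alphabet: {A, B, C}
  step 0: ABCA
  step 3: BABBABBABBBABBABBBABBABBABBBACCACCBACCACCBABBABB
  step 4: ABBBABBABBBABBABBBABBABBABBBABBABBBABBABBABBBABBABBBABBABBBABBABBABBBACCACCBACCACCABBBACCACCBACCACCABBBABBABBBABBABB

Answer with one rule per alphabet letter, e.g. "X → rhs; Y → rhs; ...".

A->B, B->ABB, C->ACC

  step 3 ⇒ step 4: BABBABBABBBABBABBBABBABBABBBACCACCBACCACCBABBABB ⇒ ABB·B·ABB·ABB·B·ABB·ABB·B·ABB·ABB·ABB·B·ABB·ABB·B·ABB·ABB·ABB·B·ABB·ABB·B·ABB·ABB·B·ABB·ABB·ABB·B·ACC·ACC·B·ACC·ACC·ABB·B·ACC·ACC·B·ACC·ACC·ABB·B·ABB·ABB·B·ABB·ABB
    A ↦ B
    B ↦ ABB
    C ↦ ACC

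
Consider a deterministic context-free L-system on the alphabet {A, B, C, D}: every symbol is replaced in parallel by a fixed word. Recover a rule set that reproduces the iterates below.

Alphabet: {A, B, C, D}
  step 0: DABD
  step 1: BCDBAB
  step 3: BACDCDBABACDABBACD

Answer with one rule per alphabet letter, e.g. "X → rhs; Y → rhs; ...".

  step 0 ⇒ step 1: DABD ⇒ B·CD·BA·B
    A ↦ CD
    B ↦ BA
    D ↦ B
    C ↦ A  (constrained at step 1)

A->CD, B->BA, C->A, D->B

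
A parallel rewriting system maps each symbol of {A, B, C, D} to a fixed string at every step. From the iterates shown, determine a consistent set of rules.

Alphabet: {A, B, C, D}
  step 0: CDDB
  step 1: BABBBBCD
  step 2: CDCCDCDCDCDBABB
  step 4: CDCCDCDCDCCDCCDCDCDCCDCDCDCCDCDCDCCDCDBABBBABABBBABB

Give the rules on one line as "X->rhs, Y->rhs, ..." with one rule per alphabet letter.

  step 1 ⇒ step 2: BABBBBCD ⇒ CD·C·CD·CD·CD·CD·BA·BB
    A ↦ C
    B ↦ CD
    C ↦ BA
    D ↦ BB

A->C, B->CD, C->BA, D->BB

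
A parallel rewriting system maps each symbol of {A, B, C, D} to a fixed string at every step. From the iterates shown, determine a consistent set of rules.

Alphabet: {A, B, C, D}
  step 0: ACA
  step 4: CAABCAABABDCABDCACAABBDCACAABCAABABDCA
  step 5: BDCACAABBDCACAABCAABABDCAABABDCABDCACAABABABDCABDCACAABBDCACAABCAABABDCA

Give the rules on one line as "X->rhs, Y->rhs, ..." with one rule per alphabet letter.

  step 4 ⇒ step 5: CAABCAABABDCABDCACAABBDCACAABCAABABDCA ⇒ BD·CA·CA·AB·BD·CA·CA·AB·CA·AB·A·BD·CA·AB·A·BD·CA·BD·CA·CA·AB·AB·A·BD·CA·BD·CA·CA·AB·BD·CA·CA·AB·CA·AB·A·BD·CA
    A ↦ CA
    B ↦ AB
    C ↦ BD
    D ↦ A

A->CA, B->AB, C->BD, D->A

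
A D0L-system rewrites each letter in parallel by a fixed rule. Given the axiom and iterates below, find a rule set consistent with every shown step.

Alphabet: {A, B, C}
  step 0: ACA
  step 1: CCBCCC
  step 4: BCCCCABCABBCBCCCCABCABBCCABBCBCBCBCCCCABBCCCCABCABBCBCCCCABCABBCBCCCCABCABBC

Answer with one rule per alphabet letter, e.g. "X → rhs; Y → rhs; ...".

A->CC, B->CAB, C->BC

  step 0 ⇒ step 1: ACA ⇒ CC·BC·CC
    A ↦ CC
    C ↦ BC
    B ↦ CAB  (constrained at step 1)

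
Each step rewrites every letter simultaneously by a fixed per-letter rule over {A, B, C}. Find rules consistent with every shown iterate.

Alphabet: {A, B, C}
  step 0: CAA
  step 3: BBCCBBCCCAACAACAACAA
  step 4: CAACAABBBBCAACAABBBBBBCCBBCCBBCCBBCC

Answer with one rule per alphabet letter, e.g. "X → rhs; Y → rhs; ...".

  step 3 ⇒ step 4: BBCCBBCCCAACAACAACAA ⇒ CAA·CAA·BB·BB·CAA·CAA·BB·BB·BB·C·C·BB·C·C·BB·C·C·BB·C·C
    A ↦ C
    B ↦ CAA
    C ↦ BB

A->C, B->CAA, C->BB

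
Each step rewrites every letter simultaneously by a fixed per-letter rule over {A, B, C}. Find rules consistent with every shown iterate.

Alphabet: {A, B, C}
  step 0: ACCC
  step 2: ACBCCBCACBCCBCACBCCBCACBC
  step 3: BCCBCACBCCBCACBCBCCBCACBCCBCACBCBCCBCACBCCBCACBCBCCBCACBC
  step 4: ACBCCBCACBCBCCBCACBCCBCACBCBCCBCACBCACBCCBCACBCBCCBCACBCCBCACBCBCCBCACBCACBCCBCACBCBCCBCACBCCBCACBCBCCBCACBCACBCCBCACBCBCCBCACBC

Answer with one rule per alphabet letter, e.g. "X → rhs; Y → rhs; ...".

A->BC, B->A, C->CBC

  step 3 ⇒ step 4: BCCBCACBCCBCACBCBCCBCACBCCBCACBCBCCBCACBCCBCACBCBCCBCACBC ⇒ A·CBC·CBC·A·CBC·BC·CBC·A·CBC·CBC·A·CBC·BC·CBC·A·CBC·A·CBC·CBC·A·CBC·BC·CBC·A·CBC·CBC·A·CBC·BC·CBC·A·CBC·A·CBC·CBC·A·CBC·BC·CBC·A·CBC·CBC·A·CBC·BC·CBC·A·CBC·A·CBC·CBC·A·CBC·BC·CBC·A·CBC
    A ↦ BC
    B ↦ A
    C ↦ CBC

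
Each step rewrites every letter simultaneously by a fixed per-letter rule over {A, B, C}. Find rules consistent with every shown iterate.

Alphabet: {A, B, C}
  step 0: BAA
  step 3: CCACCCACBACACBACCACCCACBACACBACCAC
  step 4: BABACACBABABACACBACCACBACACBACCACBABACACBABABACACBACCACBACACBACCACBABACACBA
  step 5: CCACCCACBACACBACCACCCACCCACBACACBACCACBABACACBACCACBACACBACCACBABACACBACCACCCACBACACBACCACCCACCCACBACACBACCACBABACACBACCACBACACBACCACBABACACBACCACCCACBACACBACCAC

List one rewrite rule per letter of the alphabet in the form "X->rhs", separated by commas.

A->CAC, B->C, C->BA

  step 4 ⇒ step 5: BABACACBABABACACBACCACBACACBACCACBABACACBABABACACBACCACBACACBACCACBABACACBA ⇒ C·CAC·C·CAC·BA·CAC·BA·C·CAC·C·CAC·C·CAC·BA·CAC·BA·C·CAC·BA·BA·CAC·BA·C·CAC·BA·CAC·BA·C·CAC·BA·BA·CAC·BA·C·CAC·C·CAC·BA·CAC·BA·C·CAC·C·CAC·C·CAC·BA·CAC·BA·C·CAC·BA·BA·CAC·BA·C·CAC·BA·CAC·BA·C·CAC·BA·BA·CAC·BA·C·CAC·C·CAC·BA·CAC·BA·C·CAC
    A ↦ CAC
    B ↦ C
    C ↦ BA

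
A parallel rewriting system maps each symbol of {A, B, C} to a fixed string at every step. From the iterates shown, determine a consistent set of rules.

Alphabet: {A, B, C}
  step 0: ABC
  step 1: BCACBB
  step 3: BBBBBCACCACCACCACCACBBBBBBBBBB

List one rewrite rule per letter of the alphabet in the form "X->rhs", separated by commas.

A->B, B->CAC, C->BB

  step 0 ⇒ step 1: ABC ⇒ B·CAC·BB
    A ↦ B
    B ↦ CAC
    C ↦ BB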